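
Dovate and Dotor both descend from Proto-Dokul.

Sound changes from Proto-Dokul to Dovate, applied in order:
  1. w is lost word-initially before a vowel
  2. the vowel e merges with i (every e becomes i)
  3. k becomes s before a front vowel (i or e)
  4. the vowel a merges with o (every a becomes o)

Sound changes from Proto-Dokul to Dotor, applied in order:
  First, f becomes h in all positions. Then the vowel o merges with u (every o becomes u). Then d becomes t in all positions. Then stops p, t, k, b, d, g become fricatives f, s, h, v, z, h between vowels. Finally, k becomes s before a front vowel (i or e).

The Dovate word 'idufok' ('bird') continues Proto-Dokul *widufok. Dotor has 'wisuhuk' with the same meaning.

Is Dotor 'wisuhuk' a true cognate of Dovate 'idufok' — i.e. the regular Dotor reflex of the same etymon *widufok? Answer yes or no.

Derive the expected Dotor reflex of *widufok:
Dotor: *widufok
  widufok → widuhok   [unconditioned shift]
  widuhok → widuhuk   [vowel merger]
  widuhuk → wituhuk   [unconditioned shift]
  wituhuk → wisuhuk   [intervocalic lenition]
  wisuhuk (rule 5 does not apply)
  giving Dotor wisuhuk.
Dotor 'wisuhuk' matches the regular reflex exactly, so the pair is cognate.

yes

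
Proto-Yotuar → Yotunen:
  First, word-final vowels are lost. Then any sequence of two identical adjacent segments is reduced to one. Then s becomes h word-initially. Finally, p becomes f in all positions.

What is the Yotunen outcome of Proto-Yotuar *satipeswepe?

hatifeswef

Yotunen: *satipeswepe > satipeswep > hatipeswep > hatifeswef  (by apocope, debuccalisation, unconditioned shift)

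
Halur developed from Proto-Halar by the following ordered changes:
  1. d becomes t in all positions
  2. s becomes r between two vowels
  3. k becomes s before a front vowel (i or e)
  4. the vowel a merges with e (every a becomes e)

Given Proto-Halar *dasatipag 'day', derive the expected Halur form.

teretipeg

Halur: start from *dasatipag.
  rule 1 (unconditioned shift): dasatipag → tasatipag
  rule 2 (rhotacism): tasatipag → taratipag
  rule 3: no change — taratipag
  rule 4 (vowel merger): taratipag → teretipeg
  ⇒ Halur teretipeg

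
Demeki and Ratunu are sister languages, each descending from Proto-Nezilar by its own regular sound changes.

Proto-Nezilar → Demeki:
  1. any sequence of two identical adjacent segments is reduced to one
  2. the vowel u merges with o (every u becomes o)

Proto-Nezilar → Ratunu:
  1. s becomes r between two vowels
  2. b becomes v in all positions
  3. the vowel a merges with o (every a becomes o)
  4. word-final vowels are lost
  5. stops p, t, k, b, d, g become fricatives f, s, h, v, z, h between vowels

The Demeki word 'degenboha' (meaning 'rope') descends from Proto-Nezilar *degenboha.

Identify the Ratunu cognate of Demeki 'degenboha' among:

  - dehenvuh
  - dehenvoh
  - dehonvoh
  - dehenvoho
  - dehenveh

Ratunu: start from *degenboha.
  rule 1: no change — degenboha
  rule 2 (unconditioned shift): degenboha → degenvoha
  rule 3 (vowel merger): degenvoha → degenvoho
  rule 4 (apocope): degenvoho → degenvoh
  rule 5 (intervocalic lenition): degenvoh → dehenvoh
  ⇒ Ratunu dehenvoh
Among the options, 'dehenvoh' alone shows every Ratunu change applied in order.

dehenvoh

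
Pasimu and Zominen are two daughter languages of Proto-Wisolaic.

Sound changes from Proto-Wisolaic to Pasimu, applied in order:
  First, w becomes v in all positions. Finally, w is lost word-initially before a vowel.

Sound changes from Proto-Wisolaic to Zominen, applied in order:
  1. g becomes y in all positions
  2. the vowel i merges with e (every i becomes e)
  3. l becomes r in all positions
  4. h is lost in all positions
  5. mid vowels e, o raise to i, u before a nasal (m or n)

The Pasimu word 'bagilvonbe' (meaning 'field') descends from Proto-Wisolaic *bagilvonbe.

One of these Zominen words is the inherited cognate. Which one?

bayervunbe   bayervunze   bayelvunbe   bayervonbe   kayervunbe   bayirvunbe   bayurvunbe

Zominen: *bagilvonbe > bayilvonbe > bayelvonbe > bayervonbe > bayervunbe  (by unconditioned shift, vowel merger, unconditioned shift, pre-nasal raising)
Only 'bayervunbe' matches the regular Zominen development of *bagilvonbe.

bayervunbe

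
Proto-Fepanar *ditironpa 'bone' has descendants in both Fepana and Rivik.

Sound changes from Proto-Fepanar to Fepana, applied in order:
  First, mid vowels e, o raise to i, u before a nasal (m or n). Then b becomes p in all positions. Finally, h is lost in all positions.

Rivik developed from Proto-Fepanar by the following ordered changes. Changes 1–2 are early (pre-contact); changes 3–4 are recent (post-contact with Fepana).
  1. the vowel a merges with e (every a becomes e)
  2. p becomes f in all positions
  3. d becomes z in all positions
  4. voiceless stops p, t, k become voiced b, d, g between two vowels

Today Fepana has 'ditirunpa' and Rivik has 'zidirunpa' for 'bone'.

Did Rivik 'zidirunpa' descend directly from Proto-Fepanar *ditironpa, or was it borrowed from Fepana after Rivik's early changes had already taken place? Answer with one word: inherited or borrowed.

If inherited, *ditironpa would pass through all of Rivik's changes:
Rivik: *ditironpa
  ditironpa → ditironpe   [vowel merger]
  ditironpe → ditironfe   [unconditioned shift]
  ditironfe → zitironfe   [unconditioned shift]
  zitironfe → zidironfe   [intervocalic voicing]
  giving Rivik zidironfe.
If borrowed from Fepana 'ditirunpa' after the early changes, it would undergo only the recent ones:
  rule 3 (unconditioned shift): ditirunpa → zitirunpa
  rule 4 (intervocalic voicing): zitirunpa → zidirunpa
  ⇒ as a loan: zidirunpa
Rivik 'zidirunpa' matches the loan outcome 'zidirunpa', not the inherited 'zidironfe' — it skipped the early Rivik changes, so it was borrowed from Fepana.

borrowed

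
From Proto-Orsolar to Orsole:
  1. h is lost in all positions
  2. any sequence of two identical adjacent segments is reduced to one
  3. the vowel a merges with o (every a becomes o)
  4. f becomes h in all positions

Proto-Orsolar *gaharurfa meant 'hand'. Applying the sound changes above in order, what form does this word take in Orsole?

Orsole: *gaharurfa > gaarurfa > garurfa > gorurfo > gorurho  (by h-loss, degemination, vowel merger, unconditioned shift)

gorurho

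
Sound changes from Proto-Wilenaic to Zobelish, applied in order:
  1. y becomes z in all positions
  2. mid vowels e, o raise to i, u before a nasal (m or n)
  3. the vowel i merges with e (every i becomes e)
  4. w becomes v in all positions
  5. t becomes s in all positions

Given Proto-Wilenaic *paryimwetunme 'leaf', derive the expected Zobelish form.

parzemvesunme

Zobelish: start from *paryimwetunme.
  rule 1 (unconditioned shift): paryimwetunme → parzimwetunme
  rule 2: no change — parzimwetunme
  rule 3 (vowel merger): parzimwetunme → parzemwetunme
  rule 4 (unconditioned shift): parzemwetunme → parzemvetunme
  rule 5 (unconditioned shift): parzemvetunme → parzemvesunme
  ⇒ Zobelish parzemvesunme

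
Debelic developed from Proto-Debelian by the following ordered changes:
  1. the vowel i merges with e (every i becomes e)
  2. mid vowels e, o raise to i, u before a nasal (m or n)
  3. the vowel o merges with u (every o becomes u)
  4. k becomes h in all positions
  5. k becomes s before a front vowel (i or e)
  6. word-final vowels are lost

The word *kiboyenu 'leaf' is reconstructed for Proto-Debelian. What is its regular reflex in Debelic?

Debelic: start from *kiboyenu.
  rule 1 (vowel merger): kiboyenu → keboyenu
  rule 2 (pre-nasal raising): keboyenu → keboyinu
  rule 3 (vowel merger): keboyinu → kebuyinu
  rule 4 (unconditioned shift): kebuyinu → hebuyinu
  rule 5: no change — hebuyinu
  rule 6 (apocope): hebuyinu → hebuyin
  ⇒ Debelic hebuyin

hebuyin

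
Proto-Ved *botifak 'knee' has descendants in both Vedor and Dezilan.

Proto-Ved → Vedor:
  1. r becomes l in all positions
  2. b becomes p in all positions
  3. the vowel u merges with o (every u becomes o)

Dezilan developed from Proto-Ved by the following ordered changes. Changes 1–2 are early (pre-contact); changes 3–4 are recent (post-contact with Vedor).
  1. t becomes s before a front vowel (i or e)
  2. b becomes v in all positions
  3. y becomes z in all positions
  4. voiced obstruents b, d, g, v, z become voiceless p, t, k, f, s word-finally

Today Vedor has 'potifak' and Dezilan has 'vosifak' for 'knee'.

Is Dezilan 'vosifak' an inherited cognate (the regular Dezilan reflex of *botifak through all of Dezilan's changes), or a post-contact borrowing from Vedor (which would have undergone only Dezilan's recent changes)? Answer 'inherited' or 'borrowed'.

inherited

If inherited, *botifak would pass through all of Dezilan's changes:
Dezilan: start from *botifak.
  rule 1 (palatalisation): botifak → bosifak
  rule 2 (unconditioned shift): bosifak → vosifak
  rule 3: no change — vosifak
  rule 4: no change — vosifak
  ⇒ Dezilan vosifak
If borrowed from Vedor 'potifak' after the early changes, it would undergo only the recent ones:
  rule 3 (unconditioned shift): no change (potifak)
  rule 4 (final devoicing): no change (potifak)
  ⇒ as a loan: potifak
Dezilan 'vosifak' matches the inherited outcome exactly, so it is an inherited cognate, not a loan.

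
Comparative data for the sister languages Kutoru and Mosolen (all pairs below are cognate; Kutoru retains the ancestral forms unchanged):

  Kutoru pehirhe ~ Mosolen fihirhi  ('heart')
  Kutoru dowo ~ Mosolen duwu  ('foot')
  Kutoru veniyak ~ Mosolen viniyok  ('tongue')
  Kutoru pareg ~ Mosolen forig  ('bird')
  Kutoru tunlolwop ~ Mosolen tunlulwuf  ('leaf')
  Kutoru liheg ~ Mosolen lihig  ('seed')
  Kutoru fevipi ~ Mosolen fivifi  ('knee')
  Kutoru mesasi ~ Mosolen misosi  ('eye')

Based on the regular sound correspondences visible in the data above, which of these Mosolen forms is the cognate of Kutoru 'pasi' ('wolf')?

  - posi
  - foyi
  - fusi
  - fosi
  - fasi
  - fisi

fosi

pareg ~ forig — Kutoru p corresponds to Mosolen f word-initially before a back vowel.
veniyak ~ viniyok, mesasi ~ misosi — Kutoru a corresponds to Mosolen o after a consonant, before a consonant other than r, m, n, p, b, f, v.
Applying these to Kutoru 'pasi':
  pasi → fasi   (p→f word-initially before a back vowel)
  fasi → fosi   (a→o after a consonant, before a consonant other than r, m, n, p, b, f, v)
So the Mosolen cognate is 'fosi'.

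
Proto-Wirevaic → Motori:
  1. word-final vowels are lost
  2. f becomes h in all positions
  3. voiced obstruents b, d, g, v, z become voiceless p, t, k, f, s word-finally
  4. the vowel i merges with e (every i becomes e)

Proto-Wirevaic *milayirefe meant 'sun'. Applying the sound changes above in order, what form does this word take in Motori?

Motori: *milayirefe > milayiref > milayireh > melayereh  (by apocope, unconditioned shift, vowel merger)

melayereh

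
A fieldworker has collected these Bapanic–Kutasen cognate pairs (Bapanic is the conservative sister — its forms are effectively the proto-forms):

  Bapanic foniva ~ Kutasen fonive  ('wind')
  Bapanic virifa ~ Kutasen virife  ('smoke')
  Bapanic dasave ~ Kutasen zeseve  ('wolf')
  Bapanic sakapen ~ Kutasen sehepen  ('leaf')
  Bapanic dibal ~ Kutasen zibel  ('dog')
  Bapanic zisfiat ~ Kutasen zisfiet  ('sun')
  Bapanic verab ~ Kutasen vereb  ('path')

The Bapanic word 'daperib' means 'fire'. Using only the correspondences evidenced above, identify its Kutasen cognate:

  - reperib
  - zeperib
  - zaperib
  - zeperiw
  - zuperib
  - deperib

dasave ~ zeseve — Bapanic d corresponds to Kutasen z word-initially before a back vowel.
sakapen ~ sehepen — Bapanic a corresponds to Kutasen e after a consonant, before a labial obstruent.
Applying these to Bapanic 'daperib':
  daperib → zaperib   (d→z word-initially before a back vowel)
  zaperib → zeperib   (a→e after a consonant, before a labial obstruent)
So the Kutasen cognate is 'zeperib'.

zeperib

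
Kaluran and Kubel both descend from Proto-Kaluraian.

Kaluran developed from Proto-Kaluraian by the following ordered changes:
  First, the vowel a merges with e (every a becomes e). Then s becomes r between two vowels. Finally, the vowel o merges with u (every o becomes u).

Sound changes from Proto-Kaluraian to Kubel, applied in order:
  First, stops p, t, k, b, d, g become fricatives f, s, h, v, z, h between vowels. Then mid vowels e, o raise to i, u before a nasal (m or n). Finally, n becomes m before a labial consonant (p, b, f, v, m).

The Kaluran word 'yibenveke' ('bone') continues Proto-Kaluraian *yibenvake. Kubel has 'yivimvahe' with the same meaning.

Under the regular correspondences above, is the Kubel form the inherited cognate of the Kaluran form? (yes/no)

yes

Derive the expected Kubel reflex of *yibenvake:
Kubel: start from *yibenvake.
  rule 1 (intervocalic lenition): yibenvake → yivenvahe
  rule 2 (pre-nasal raising): yivenvahe → yivinvahe
  rule 3 (nasal place assimilation): yivinvahe → yivimvahe
  ⇒ Kubel yivimvahe
Kubel 'yivimvahe' matches the regular reflex exactly, so the pair is cognate.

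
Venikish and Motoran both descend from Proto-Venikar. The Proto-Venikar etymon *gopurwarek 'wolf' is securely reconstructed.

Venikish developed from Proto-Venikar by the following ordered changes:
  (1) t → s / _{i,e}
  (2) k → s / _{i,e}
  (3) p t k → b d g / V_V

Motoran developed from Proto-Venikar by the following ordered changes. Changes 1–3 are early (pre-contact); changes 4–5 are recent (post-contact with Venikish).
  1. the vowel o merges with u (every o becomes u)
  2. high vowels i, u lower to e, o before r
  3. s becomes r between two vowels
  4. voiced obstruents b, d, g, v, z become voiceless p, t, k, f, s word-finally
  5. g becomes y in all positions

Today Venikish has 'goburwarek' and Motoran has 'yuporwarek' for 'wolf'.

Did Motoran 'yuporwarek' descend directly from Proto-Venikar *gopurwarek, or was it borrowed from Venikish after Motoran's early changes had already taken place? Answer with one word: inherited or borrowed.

If inherited, *gopurwarek would pass through all of Motoran's changes:
Motoran: *gopurwarek
  gopurwarek → gupurwarek   [vowel merger]
  gupurwarek → guporwarek   [pre-rhotic lowering]
  guporwarek (rule 3 does not apply)
  guporwarek (rule 4 does not apply)
  guporwarek → yuporwarek   [unconditioned shift]
  giving Motoran yuporwarek.
If borrowed from Venikish 'goburwarek' after the early changes, it would undergo only the recent ones:
  rule 4 (final devoicing): no change (goburwarek)
  rule 5 (unconditioned shift): goburwarek → yoburwarek
  ⇒ as a loan: yoburwarek
Motoran 'yuporwarek' matches the inherited outcome exactly, so it is an inherited cognate, not a loan.

inherited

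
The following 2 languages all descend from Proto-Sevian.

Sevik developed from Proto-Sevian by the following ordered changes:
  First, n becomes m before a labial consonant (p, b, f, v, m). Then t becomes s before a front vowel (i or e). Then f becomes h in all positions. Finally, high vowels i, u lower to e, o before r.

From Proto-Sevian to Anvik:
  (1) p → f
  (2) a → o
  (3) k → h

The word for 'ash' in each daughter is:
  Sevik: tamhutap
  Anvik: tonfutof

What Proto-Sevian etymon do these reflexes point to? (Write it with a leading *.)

*tanfutap

Position 8: Sevik has p, Anvik has f. Sevik preserves p here (none of its changes turn any other segment into p), so the proto-segment is *p.
Position 2: Sevik has a, Anvik has o. Sevik preserves a here (none of its changes turn any other segment into a), so the proto-segment is *a.
Verify the candidate proto-form against each daughter:
Sevik: *tanfutap > tamfutap > tamhutap  (by nasal place assimilation, unconditioned shift)
Anvik: start from *tanfutap.
  rule 1 (unconditioned shift): tanfutap → tanfutaf
  rule 2 (vowel merger): tanfutaf → tonfutof
  rule 3: no change — tonfutof
  ⇒ Anvik tonfutof
*tanfutap is the unique common source.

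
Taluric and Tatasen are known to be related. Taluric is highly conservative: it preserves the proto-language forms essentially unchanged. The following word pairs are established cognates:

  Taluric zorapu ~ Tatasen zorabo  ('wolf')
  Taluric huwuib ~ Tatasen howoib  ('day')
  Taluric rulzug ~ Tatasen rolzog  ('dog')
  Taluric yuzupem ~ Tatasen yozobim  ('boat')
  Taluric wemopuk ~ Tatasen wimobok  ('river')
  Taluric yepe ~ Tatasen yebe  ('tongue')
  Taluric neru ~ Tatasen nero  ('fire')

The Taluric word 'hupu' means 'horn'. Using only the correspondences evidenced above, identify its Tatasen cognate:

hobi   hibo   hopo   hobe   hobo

yuzupem ~ yozobim — Taluric u corresponds to Tatasen o after a consonant, before a labial obstruent.
zorapu ~ zorabo, wemopuk ~ wimobok — Taluric p corresponds to Tatasen b between vowels (before a back vowel).
zorapu ~ zorabo, neru ~ nero — Taluric u corresponds to Tatasen o word-finally.
Applying these to Taluric 'hupu':
  hupu → hopu   (u→o after a consonant, before a labial obstruent)
  hopu → hobu   (p→b between vowels (before a back vowel))
  hobu → hobo   (u→o word-finally)
So the Tatasen cognate is 'hobo'.

hobo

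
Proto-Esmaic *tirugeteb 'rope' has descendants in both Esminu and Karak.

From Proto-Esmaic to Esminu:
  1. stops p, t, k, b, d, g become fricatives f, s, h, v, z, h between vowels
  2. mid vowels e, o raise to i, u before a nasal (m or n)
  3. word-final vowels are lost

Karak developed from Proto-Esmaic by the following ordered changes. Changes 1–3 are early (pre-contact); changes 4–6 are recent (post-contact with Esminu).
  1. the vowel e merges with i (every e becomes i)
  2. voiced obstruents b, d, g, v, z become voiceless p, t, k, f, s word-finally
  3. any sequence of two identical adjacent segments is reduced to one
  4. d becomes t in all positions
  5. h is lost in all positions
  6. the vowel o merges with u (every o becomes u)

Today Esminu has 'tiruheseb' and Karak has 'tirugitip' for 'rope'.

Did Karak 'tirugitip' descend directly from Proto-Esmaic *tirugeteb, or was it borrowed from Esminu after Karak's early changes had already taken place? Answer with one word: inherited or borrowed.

inherited

If inherited, *tirugeteb would pass through all of Karak's changes:
Karak: *tirugeteb
  tirugeteb → tirugitib   [vowel merger]
  tirugitib → tirugitip   [final devoicing]
  tirugitip (rule 3 does not apply)
  tirugitip (rule 4 does not apply)
  tirugitip (rule 5 does not apply)
  tirugitip (rule 6 does not apply)
  giving Karak tirugitip.
If borrowed from Esminu 'tiruheseb' after the early changes, it would undergo only the recent ones:
  rule 4 (unconditioned shift): no change (tiruheseb)
  rule 5 (h-loss): tiruheseb → tirueseb
  rule 6 (vowel merger): no change (tirueseb)
  ⇒ as a loan: tirueseb
Karak 'tirugitip' matches the inherited outcome exactly, so it is an inherited cognate, not a loan.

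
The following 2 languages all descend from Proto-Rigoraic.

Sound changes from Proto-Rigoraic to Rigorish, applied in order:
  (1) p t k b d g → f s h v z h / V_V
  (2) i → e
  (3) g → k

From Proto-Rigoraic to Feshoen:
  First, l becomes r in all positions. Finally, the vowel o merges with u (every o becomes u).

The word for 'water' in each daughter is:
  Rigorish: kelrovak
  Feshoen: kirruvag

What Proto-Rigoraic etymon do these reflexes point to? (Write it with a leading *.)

*kilrovag

Position 5: Rigorish has o, Feshoen has u. Rigorish preserves o here (none of its changes turn any other segment into o), so the proto-segment is *o.
Position 8: Rigorish has k, Feshoen has g. Feshoen preserves g here (none of its changes turn any other segment into g), so the proto-segment is *g.
Continuing position by position gives *kilrovag; check it forward:
Rigorish: *kilrovag > kelrovag > kelrovak  (by vowel merger, unconditioned shift)
Feshoen: start from *kilrovag.
  rule 1 (unconditioned shift): kilrovag → kirrovag
  rule 2 (vowel merger): kirrovag → kirruvag
  ⇒ Feshoen kirruvag
Only *kilrovag yields all of Rigorish kelrovak, Feshoen kirruvag.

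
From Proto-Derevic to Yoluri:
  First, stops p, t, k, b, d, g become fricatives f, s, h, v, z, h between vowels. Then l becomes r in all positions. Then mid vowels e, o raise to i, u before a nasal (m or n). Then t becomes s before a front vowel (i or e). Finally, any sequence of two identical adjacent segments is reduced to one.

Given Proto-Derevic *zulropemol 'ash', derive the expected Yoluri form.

zurofimor

Yoluri: start from *zulropemol.
  rule 1 (intervocalic lenition): zulropemol → zulrofemol
  rule 2 (unconditioned shift): zulrofemol → zurrofemor
  rule 3 (pre-nasal raising): zurrofemor → zurrofimor
  rule 4: no change — zurrofimor
  rule 5 (degemination): zurrofimor → zurofimor
  ⇒ Yoluri zurofimor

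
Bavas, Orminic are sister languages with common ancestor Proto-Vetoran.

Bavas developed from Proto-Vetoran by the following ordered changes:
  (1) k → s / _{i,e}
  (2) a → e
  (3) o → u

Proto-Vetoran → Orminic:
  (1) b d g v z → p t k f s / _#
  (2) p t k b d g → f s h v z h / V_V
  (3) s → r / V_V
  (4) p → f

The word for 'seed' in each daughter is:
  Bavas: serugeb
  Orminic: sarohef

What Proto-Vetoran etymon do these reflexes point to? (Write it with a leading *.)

Position 4: Bavas has u, Orminic has o. Orminic preserves o here (none of its changes turn any other segment into o), so the proto-segment is *o.
Position 5: Bavas has g, Orminic has h. Bavas preserves g here (none of its changes turn any other segment into g), so the proto-segment is *g.
This points to *sarogeb. Verify forward in each daughter:
Bavas: *sarogeb
  sarogeb (rule 1 does not apply)
  sarogeb → serogeb   [vowel merger]
  serogeb → serugeb   [vowel merger]
  giving Bavas serugeb.
Orminic: *sarogeb
  sarogeb → sarogep   [final devoicing]
  sarogep → sarohep   [intervocalic lenition]
  sarohep (rule 3 does not apply)
  sarohep → sarohef   [unconditioned shift]
  giving Orminic sarohef.
Only *sarogeb yields all of Bavas serugeb, Orminic sarohef.

*sarogeb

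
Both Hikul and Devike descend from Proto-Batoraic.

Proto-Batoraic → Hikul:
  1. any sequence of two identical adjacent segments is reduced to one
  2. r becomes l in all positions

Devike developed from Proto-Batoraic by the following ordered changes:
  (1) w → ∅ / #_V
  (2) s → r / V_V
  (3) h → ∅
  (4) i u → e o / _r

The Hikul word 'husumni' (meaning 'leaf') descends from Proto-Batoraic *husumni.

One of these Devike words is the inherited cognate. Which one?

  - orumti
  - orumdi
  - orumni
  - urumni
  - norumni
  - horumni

orumni

Devike: start from *husumni.
  rule 1: no change — husumni
  rule 2 (rhotacism): husumni → hurumni
  rule 3 (h-loss): hurumni → urumni
  rule 4 (pre-rhotic lowering): urumni → orumni
  ⇒ Devike orumni
The other candidates each miss or misapply at least one Devike change.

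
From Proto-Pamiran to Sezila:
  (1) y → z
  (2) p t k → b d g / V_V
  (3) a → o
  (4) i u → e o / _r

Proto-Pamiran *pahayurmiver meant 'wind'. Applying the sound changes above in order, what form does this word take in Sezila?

Sezila: *pahayurmiver
  pahayurmiver → pahazurmiver   [unconditioned shift]
  pahazurmiver (rule 2 does not apply)
  pahazurmiver → pohozurmiver   [vowel merger]
  pohozurmiver → pohozormiver   [pre-rhotic lowering]
  giving Sezila pohozormiver.

pohozormiver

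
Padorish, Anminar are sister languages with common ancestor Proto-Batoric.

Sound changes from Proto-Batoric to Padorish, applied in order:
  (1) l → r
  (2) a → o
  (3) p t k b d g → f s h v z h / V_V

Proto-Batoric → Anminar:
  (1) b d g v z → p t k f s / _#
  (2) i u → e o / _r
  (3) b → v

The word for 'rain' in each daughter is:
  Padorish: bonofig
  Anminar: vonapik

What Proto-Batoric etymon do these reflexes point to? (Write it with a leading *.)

Position 4: Padorish has o, Anminar has a. Anminar preserves a here (none of its changes turn any other segment into a), so the proto-segment is *a.
Position 1: Padorish has b, Anminar has v. Padorish preserves b here (none of its changes turn any other segment into b), so the proto-segment is *b.
Verify the candidate proto-form against each daughter:
Padorish: *bonapig > bonopig > bonofig  (by vowel merger, intervocalic lenition)
Anminar: start from *bonapig.
  rule 1 (final devoicing): bonapig → bonapik
  rule 2: no change — bonapik
  rule 3 (unconditioned shift): bonapik → vonapik
  ⇒ Anminar vonapik
Only *bonapig yields all of Padorish bonofig, Anminar vonapik.

*bonapig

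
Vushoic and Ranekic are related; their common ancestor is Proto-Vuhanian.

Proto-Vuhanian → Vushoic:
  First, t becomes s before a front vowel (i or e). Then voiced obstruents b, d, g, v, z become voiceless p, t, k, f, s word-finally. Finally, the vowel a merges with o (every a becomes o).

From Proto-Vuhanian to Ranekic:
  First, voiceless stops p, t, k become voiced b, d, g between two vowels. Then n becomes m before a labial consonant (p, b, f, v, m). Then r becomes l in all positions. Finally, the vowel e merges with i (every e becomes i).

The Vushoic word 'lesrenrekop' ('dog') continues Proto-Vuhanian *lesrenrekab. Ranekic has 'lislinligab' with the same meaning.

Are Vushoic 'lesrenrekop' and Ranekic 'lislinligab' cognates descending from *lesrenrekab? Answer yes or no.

yes

Derive the expected Ranekic reflex of *lesrenrekab:
Ranekic: *lesrenrekab
  lesrenrekab → lesrenregab   [intervocalic voicing]
  lesrenregab (rule 2 does not apply)
  lesrenregab → leslenlegab   [unconditioned shift]
  leslenlegab → lislinligab   [vowel merger]
  giving Ranekic lislinligab.
Ranekic 'lislinligab' matches the regular reflex exactly, so the pair is cognate.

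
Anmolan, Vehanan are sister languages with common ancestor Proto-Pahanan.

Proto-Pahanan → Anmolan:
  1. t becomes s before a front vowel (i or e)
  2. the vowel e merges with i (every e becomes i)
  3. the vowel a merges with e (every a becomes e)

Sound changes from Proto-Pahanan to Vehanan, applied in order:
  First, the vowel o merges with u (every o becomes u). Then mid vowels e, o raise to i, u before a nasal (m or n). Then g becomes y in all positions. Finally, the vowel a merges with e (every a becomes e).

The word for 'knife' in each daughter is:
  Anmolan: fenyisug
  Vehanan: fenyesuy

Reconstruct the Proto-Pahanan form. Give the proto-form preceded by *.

Position 8: Anmolan has g, Vehanan has y. Anmolan preserves g here (none of its changes turn any other segment into g), so the proto-segment is *g.
Position 5: Anmolan has i, Vehanan has e. Taking the neighbouring segments as reconstructed: Anmolan i could go back to *e or *i; Vehanan e could go back to *a or *e — the one source consistent with every daughter is *e.
Continuing position by position gives *fanyesug; check it forward:
Anmolan: start from *fanyesug.
  rule 1: no change — fanyesug
  rule 2 (vowel merger): fanyesug → fanyisug
  rule 3 (vowel merger): fanyisug → fenyisug
  ⇒ Anmolan fenyisug
Vehanan: *fanyesug
  fanyesug (rule 1 does not apply)
  fanyesug (rule 2 does not apply)
  fanyesug → fanyesuy   [unconditioned shift]
  fanyesuy → fenyesuy   [vowel merger]
  giving Vehanan fenyesuy.
*fanyesug is the unique common source.

*fanyesug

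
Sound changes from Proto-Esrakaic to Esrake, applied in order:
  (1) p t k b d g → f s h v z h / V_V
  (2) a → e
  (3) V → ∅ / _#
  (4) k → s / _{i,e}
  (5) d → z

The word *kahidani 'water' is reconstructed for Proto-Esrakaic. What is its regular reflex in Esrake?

sehizen

Esrake: *kahidani
  kahidani → kahizani   [intervocalic lenition]
  kahizani → kehizeni   [vowel merger]
  kehizeni → kehizen   [apocope]
  kehizen → sehizen   [palatalisation]
  sehizen (rule 5 does not apply)
  giving Esrake sehizen.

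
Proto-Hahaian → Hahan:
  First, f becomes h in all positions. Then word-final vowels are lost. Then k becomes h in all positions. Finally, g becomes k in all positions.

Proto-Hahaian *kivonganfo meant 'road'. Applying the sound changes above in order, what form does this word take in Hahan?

Hahan: *kivonganfo
  kivonganfo → kivonganho   [unconditioned shift]
  kivonganho → kivonganh   [apocope]
  kivonganh → hivonganh   [unconditioned shift]
  hivonganh → hivonkanh   [unconditioned shift]
  giving Hahan hivonkanh.

hivonkanh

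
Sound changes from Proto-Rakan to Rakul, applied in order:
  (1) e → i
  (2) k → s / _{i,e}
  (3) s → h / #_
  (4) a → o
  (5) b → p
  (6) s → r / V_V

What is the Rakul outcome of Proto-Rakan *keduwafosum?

Rakul: *keduwafosum > kiduwafosum > siduwafosum > hiduwafosum > hiduwofosum > hiduwoforum  (by vowel merger, palatalisation, debuccalisation, vowel merger, rhotacism)

hiduwoforum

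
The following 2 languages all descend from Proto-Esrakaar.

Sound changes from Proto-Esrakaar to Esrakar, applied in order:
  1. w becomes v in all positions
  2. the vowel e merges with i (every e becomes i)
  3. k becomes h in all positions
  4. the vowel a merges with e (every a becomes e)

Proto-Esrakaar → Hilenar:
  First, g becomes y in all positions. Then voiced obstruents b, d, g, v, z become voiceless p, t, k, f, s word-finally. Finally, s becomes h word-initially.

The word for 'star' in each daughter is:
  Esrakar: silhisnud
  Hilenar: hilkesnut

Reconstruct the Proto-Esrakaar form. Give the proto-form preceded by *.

*silkesnud

Position 1: Esrakar has s, Hilenar has h. Esrakar preserves s here (none of its changes turn any other segment into s), so the proto-segment is *s.
Position 4: Esrakar has h, Hilenar has k. Hilenar preserves k here (none of its changes turn any other segment into k), so the proto-segment is *k.
This points to *silkesnud. Verify forward in each daughter:
Esrakar: *silkesnud > silkisnud > silhisnud  (by vowel merger, unconditioned shift)
Hilenar: start from *silkesnud.
  rule 1: no change — silkesnud
  rule 2 (final devoicing): silkesnud → silkesnut
  rule 3 (debuccalisation): silkesnut → hilkesnut
  ⇒ Hilenar hilkesnut
*silkesnud is the unique common source.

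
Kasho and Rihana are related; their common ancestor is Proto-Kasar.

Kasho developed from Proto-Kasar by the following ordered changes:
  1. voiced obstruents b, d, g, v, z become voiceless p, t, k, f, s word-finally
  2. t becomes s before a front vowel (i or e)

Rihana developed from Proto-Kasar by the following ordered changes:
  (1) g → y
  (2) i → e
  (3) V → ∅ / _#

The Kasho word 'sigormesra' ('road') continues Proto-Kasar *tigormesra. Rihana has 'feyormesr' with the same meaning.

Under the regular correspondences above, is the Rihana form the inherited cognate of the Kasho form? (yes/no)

no

Derive the expected Rihana reflex of *tigormesra:
Rihana: start from *tigormesra.
  rule 1 (unconditioned shift): tigormesra → tiyormesra
  rule 2 (vowel merger): tiyormesra → teyormesra
  rule 3 (apocope): teyormesra → teyormesr
  ⇒ Rihana teyormesr
The regular Rihana reflex would be 'teyormesr', but the attested form is 'feyormesr'. The correspondence is irregular, so they are not cognates (the Rihana form has a different source).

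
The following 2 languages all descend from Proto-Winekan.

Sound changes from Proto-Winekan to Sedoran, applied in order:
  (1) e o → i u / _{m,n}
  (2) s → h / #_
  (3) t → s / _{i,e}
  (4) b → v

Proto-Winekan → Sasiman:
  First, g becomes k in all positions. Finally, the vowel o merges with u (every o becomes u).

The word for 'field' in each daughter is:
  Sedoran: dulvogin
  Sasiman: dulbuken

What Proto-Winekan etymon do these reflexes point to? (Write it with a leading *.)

*dulbogen

Position 6: Sedoran has g, Sasiman has k. Sedoran preserves g here (none of its changes turn any other segment into g), so the proto-segment is *g.
Position 5: Sedoran has o, Sasiman has u. Sedoran preserves o here (none of its changes turn any other segment into o), so the proto-segment is *o.
Continuing position by position gives *dulbogen; check it forward:
Sedoran: *dulbogen
  dulbogen → dulbogin   [pre-nasal raising]
  dulbogin (rule 2 does not apply)
  dulbogin (rule 3 does not apply)
  dulbogin → dulvogin   [unconditioned shift]
  giving Sedoran dulvogin.
Sasiman: *dulbogen
  dulbogen → dulboken   [unconditioned shift]
  dulboken → dulbuken   [vowel merger]
  giving Sasiman dulbuken.
Only *dulbogen yields all of Sedoran dulvogin, Sasiman dulbuken.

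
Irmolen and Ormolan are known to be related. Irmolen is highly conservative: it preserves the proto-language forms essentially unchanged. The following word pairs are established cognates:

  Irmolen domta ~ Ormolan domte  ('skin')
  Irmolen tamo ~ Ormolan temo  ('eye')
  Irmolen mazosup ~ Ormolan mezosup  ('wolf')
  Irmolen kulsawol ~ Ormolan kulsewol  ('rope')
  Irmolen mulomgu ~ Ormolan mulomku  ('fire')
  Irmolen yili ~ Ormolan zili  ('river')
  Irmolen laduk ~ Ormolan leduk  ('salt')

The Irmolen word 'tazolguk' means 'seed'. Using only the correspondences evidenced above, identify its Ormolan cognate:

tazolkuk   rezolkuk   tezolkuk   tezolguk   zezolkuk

mazosup ~ mezosup, kulsawol ~ kulsewol — Irmolen a corresponds to Ormolan e after a consonant, before a consonant other than r, m, n, p, b, f, v.
mulomgu ~ mulomku — Irmolen g corresponds to Ormolan k after a consonant, before a back vowel.
Applying these to Irmolen 'tazolguk':
  tazolguk → tezolguk   (a→e after a consonant, before a consonant other than r, m, n, p, b, f, v)
  tezolguk → tezolkuk   (g→k after a consonant, before a back vowel)
So the Ormolan cognate is 'tezolkuk'.

tezolkuk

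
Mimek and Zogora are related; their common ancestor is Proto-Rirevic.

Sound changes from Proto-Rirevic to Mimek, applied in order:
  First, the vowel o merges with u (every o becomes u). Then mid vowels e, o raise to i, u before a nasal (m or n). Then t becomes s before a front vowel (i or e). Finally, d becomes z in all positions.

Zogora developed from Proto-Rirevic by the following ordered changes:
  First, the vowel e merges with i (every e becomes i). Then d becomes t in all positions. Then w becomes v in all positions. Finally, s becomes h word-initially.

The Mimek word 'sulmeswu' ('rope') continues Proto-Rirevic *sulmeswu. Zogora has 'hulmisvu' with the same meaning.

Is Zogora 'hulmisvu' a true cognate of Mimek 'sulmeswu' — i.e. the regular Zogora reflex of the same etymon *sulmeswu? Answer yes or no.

yes

Derive the expected Zogora reflex of *sulmeswu:
Zogora: *sulmeswu
  sulmeswu → sulmiswu   [vowel merger]
  sulmiswu (rule 2 does not apply)
  sulmiswu → sulmisvu   [unconditioned shift]
  sulmisvu → hulmisvu   [debuccalisation]
  giving Zogora hulmisvu.
Zogora 'hulmisvu' matches the regular reflex exactly, so the pair is cognate.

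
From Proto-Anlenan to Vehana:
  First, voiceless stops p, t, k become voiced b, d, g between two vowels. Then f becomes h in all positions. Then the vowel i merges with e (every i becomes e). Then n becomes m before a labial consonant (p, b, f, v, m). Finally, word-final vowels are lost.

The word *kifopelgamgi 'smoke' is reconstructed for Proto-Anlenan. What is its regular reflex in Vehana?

Vehana: *kifopelgamgi
  kifopelgamgi → kifobelgamgi   [intervocalic voicing]
  kifobelgamgi → kihobelgamgi   [unconditioned shift]
  kihobelgamgi → kehobelgamge   [vowel merger]
  kehobelgamge (rule 4 does not apply)
  kehobelgamge → kehobelgamg   [apocope]
  giving Vehana kehobelgamg.

kehobelgamg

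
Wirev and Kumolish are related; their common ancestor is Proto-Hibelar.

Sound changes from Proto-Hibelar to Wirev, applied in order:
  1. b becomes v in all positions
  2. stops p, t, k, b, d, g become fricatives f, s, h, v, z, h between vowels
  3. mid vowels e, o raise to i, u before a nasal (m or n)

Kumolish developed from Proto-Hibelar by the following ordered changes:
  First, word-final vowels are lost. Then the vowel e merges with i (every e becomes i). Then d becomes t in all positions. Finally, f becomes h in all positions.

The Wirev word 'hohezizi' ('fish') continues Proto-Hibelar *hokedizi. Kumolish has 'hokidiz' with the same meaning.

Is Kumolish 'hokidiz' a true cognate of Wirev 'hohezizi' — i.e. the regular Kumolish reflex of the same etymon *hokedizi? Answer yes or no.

no

Derive the expected Kumolish reflex of *hokedizi:
Kumolish: start from *hokedizi.
  rule 1 (apocope): hokedizi → hokediz
  rule 2 (vowel merger): hokediz → hokidiz
  rule 3 (unconditioned shift): hokidiz → hokitiz
  rule 4: no change — hokitiz
  ⇒ Kumolish hokitiz
The regular Kumolish reflex would be 'hokitiz', but the attested form is 'hokidiz'. The correspondence is irregular, so they are not cognates (the Kumolish form has a different source).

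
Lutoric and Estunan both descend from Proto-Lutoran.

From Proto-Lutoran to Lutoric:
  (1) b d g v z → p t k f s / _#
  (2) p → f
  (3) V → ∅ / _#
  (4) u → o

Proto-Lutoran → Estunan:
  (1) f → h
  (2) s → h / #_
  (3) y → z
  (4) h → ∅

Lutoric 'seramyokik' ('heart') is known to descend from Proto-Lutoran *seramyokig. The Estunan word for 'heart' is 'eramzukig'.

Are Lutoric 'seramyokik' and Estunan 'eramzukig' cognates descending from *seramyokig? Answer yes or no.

no

Derive the expected Estunan reflex of *seramyokig:
Estunan: *seramyokig
  seramyokig (rule 1 does not apply)
  seramyokig → heramyokig   [debuccalisation]
  heramyokig → heramzokig   [unconditioned shift]
  heramzokig → eramzokig   [h-loss]
  giving Estunan eramzokig.
The regular Estunan reflex would be 'eramzokig', but the attested form is 'eramzukig'. The correspondence is irregular, so they are not cognates (the Estunan form has a different source).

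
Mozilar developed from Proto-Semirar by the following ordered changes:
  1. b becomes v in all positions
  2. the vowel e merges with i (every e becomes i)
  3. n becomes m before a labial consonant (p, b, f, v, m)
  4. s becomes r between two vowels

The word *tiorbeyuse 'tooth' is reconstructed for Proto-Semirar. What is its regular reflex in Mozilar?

Mozilar: start from *tiorbeyuse.
  rule 1 (unconditioned shift): tiorbeyuse → tiorveyuse
  rule 2 (vowel merger): tiorveyuse → tiorviyusi
  rule 3: no change — tiorviyusi
  rule 4 (rhotacism): tiorviyusi → tiorviyuri
  ⇒ Mozilar tiorviyuri

tiorviyuri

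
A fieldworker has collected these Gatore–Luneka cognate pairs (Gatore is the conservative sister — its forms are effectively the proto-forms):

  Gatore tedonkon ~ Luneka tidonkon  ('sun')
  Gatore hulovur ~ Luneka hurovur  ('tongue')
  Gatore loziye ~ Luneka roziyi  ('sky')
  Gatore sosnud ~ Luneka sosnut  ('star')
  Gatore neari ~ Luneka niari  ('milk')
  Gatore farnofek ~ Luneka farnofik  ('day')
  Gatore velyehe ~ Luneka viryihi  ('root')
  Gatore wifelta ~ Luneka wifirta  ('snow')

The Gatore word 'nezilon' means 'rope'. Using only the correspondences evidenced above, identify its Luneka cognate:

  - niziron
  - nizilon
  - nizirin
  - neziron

niziron

tedonkon ~ tidonkon, farnofek ~ farnofik — Gatore e corresponds to Luneka i after a consonant, before a consonant other than r, m, n, p, b, f, v.
hulovur ~ hurovur — Gatore l corresponds to Luneka r between vowels (before a back vowel).
Applying these to Gatore 'nezilon':
  nezilon → nizilon   (e→i after a consonant, before a consonant other than r, m, n, p, b, f, v)
  nizilon → niziron   (l→r between vowels (before a back vowel))
So the Luneka cognate is 'niziron'.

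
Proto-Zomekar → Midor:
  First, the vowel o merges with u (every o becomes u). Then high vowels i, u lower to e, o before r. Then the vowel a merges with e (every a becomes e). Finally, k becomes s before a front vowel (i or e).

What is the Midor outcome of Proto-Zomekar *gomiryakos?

gumeryekus

Midor: start from *gomiryakos.
  rule 1 (vowel merger): gomiryakos → gumiryakus
  rule 2 (pre-rhotic lowering): gumiryakus → gumeryakus
  rule 3 (vowel merger): gumeryakus → gumeryekus
  rule 4: no change — gumeryekus
  ⇒ Midor gumeryekus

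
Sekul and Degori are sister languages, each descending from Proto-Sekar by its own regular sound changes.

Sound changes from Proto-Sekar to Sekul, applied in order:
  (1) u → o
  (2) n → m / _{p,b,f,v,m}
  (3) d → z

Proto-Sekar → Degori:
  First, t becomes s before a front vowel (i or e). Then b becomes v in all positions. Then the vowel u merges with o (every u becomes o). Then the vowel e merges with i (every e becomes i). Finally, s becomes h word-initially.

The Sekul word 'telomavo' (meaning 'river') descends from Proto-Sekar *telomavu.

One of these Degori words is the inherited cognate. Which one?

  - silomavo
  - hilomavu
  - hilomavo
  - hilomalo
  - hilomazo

hilomavo

Degori: *telomavu
  telomavu → selomavu   [palatalisation]
  selomavu (rule 2 does not apply)
  selomavu → selomavo   [vowel merger]
  selomavo → silomavo   [vowel merger]
  silomavo → hilomavo   [debuccalisation]
  giving Degori hilomavo.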